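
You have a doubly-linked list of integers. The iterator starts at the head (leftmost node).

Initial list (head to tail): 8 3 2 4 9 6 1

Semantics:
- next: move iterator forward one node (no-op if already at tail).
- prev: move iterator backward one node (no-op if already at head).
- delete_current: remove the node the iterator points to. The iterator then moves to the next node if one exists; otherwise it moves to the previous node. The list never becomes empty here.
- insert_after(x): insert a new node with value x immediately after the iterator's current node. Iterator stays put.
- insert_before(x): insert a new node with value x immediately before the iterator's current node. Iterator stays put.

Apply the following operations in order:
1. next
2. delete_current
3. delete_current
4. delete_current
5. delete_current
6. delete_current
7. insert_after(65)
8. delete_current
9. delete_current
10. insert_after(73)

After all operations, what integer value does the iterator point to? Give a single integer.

After 1 (next): list=[8, 3, 2, 4, 9, 6, 1] cursor@3
After 2 (delete_current): list=[8, 2, 4, 9, 6, 1] cursor@2
After 3 (delete_current): list=[8, 4, 9, 6, 1] cursor@4
After 4 (delete_current): list=[8, 9, 6, 1] cursor@9
After 5 (delete_current): list=[8, 6, 1] cursor@6
After 6 (delete_current): list=[8, 1] cursor@1
After 7 (insert_after(65)): list=[8, 1, 65] cursor@1
After 8 (delete_current): list=[8, 65] cursor@65
After 9 (delete_current): list=[8] cursor@8
After 10 (insert_after(73)): list=[8, 73] cursor@8

Answer: 8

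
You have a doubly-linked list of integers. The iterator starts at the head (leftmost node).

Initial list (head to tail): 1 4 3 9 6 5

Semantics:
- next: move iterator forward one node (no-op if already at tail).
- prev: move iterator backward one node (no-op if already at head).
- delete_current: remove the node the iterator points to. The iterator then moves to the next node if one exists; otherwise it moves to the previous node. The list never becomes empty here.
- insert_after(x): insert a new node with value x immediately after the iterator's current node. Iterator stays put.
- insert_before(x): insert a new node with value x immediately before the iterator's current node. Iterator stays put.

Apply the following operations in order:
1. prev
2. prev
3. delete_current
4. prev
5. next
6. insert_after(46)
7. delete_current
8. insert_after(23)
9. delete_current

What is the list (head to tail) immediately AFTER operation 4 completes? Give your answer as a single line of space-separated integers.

Answer: 4 3 9 6 5

Derivation:
After 1 (prev): list=[1, 4, 3, 9, 6, 5] cursor@1
After 2 (prev): list=[1, 4, 3, 9, 6, 5] cursor@1
After 3 (delete_current): list=[4, 3, 9, 6, 5] cursor@4
After 4 (prev): list=[4, 3, 9, 6, 5] cursor@4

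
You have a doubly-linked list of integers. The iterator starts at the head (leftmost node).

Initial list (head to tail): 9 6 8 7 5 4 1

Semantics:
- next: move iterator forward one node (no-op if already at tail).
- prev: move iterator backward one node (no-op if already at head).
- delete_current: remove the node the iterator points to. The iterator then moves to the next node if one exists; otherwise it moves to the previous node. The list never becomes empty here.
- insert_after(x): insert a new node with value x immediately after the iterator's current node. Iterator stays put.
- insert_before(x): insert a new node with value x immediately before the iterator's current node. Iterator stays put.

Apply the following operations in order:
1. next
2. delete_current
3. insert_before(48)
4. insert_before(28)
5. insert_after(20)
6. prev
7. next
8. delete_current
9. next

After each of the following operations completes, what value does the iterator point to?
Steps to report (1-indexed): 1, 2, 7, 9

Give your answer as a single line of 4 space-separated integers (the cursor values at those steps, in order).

Answer: 6 8 8 7

Derivation:
After 1 (next): list=[9, 6, 8, 7, 5, 4, 1] cursor@6
After 2 (delete_current): list=[9, 8, 7, 5, 4, 1] cursor@8
After 3 (insert_before(48)): list=[9, 48, 8, 7, 5, 4, 1] cursor@8
After 4 (insert_before(28)): list=[9, 48, 28, 8, 7, 5, 4, 1] cursor@8
After 5 (insert_after(20)): list=[9, 48, 28, 8, 20, 7, 5, 4, 1] cursor@8
After 6 (prev): list=[9, 48, 28, 8, 20, 7, 5, 4, 1] cursor@28
After 7 (next): list=[9, 48, 28, 8, 20, 7, 5, 4, 1] cursor@8
After 8 (delete_current): list=[9, 48, 28, 20, 7, 5, 4, 1] cursor@20
After 9 (next): list=[9, 48, 28, 20, 7, 5, 4, 1] cursor@7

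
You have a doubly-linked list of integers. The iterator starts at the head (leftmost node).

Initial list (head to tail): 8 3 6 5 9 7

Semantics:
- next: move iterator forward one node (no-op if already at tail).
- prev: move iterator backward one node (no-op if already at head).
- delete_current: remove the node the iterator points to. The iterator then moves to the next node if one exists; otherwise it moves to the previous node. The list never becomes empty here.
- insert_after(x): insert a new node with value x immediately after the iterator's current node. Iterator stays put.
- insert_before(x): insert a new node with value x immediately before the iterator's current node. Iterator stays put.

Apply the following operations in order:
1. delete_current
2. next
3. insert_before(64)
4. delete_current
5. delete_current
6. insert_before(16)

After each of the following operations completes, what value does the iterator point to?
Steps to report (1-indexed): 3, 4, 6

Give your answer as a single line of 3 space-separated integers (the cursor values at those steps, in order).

After 1 (delete_current): list=[3, 6, 5, 9, 7] cursor@3
After 2 (next): list=[3, 6, 5, 9, 7] cursor@6
After 3 (insert_before(64)): list=[3, 64, 6, 5, 9, 7] cursor@6
After 4 (delete_current): list=[3, 64, 5, 9, 7] cursor@5
After 5 (delete_current): list=[3, 64, 9, 7] cursor@9
After 6 (insert_before(16)): list=[3, 64, 16, 9, 7] cursor@9

Answer: 6 5 9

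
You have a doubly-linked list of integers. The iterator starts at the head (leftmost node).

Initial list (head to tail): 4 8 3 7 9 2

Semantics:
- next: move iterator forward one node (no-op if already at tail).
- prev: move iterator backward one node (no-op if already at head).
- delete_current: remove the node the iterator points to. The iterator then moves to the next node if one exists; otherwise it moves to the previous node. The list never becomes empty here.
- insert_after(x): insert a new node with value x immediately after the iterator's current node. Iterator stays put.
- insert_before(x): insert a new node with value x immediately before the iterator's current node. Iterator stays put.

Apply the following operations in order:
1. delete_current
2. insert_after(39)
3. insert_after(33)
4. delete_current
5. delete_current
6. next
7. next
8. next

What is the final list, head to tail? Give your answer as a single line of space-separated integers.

Answer: 39 3 7 9 2

Derivation:
After 1 (delete_current): list=[8, 3, 7, 9, 2] cursor@8
After 2 (insert_after(39)): list=[8, 39, 3, 7, 9, 2] cursor@8
After 3 (insert_after(33)): list=[8, 33, 39, 3, 7, 9, 2] cursor@8
After 4 (delete_current): list=[33, 39, 3, 7, 9, 2] cursor@33
After 5 (delete_current): list=[39, 3, 7, 9, 2] cursor@39
After 6 (next): list=[39, 3, 7, 9, 2] cursor@3
After 7 (next): list=[39, 3, 7, 9, 2] cursor@7
After 8 (next): list=[39, 3, 7, 9, 2] cursor@9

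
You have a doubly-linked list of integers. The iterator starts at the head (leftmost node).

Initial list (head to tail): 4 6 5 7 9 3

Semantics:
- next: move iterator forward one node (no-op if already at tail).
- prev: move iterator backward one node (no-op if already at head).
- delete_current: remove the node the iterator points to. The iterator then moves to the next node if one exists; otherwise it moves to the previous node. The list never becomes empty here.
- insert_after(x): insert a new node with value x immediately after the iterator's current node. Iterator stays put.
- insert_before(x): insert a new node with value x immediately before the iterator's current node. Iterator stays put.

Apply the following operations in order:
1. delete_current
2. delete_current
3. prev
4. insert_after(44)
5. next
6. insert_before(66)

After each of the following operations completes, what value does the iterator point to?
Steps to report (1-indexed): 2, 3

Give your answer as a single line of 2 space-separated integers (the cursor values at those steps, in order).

Answer: 5 5

Derivation:
After 1 (delete_current): list=[6, 5, 7, 9, 3] cursor@6
After 2 (delete_current): list=[5, 7, 9, 3] cursor@5
After 3 (prev): list=[5, 7, 9, 3] cursor@5
After 4 (insert_after(44)): list=[5, 44, 7, 9, 3] cursor@5
After 5 (next): list=[5, 44, 7, 9, 3] cursor@44
After 6 (insert_before(66)): list=[5, 66, 44, 7, 9, 3] cursor@44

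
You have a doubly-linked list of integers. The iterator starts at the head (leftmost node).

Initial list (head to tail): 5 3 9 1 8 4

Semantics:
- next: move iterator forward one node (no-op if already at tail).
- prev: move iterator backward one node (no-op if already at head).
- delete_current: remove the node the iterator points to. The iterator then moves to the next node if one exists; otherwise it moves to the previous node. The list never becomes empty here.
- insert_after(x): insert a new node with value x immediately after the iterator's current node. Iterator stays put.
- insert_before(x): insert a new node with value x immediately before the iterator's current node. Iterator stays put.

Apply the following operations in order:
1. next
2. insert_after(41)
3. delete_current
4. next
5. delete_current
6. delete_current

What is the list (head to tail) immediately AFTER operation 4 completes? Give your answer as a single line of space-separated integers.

After 1 (next): list=[5, 3, 9, 1, 8, 4] cursor@3
After 2 (insert_after(41)): list=[5, 3, 41, 9, 1, 8, 4] cursor@3
After 3 (delete_current): list=[5, 41, 9, 1, 8, 4] cursor@41
After 4 (next): list=[5, 41, 9, 1, 8, 4] cursor@9

Answer: 5 41 9 1 8 4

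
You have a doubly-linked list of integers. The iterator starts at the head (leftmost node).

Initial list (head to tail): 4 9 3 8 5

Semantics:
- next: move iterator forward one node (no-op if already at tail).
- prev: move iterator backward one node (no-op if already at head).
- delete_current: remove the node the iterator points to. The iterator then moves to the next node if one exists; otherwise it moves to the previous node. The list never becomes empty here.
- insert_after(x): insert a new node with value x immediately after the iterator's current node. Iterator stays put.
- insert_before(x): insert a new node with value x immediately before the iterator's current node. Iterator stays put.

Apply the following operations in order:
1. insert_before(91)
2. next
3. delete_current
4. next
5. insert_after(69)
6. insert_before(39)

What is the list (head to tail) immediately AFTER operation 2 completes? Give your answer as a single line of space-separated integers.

Answer: 91 4 9 3 8 5

Derivation:
After 1 (insert_before(91)): list=[91, 4, 9, 3, 8, 5] cursor@4
After 2 (next): list=[91, 4, 9, 3, 8, 5] cursor@9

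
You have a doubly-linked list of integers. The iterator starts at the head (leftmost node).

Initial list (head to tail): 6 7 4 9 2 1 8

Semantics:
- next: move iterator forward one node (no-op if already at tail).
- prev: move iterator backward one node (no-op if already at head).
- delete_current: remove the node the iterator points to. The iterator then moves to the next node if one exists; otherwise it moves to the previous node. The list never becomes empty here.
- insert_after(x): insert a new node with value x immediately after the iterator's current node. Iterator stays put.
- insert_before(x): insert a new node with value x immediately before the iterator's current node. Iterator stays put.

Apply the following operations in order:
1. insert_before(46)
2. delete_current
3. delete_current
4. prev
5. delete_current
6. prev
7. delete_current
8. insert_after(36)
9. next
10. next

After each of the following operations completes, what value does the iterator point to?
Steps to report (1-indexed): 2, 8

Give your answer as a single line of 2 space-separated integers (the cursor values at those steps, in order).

After 1 (insert_before(46)): list=[46, 6, 7, 4, 9, 2, 1, 8] cursor@6
After 2 (delete_current): list=[46, 7, 4, 9, 2, 1, 8] cursor@7
After 3 (delete_current): list=[46, 4, 9, 2, 1, 8] cursor@4
After 4 (prev): list=[46, 4, 9, 2, 1, 8] cursor@46
After 5 (delete_current): list=[4, 9, 2, 1, 8] cursor@4
After 6 (prev): list=[4, 9, 2, 1, 8] cursor@4
After 7 (delete_current): list=[9, 2, 1, 8] cursor@9
After 8 (insert_after(36)): list=[9, 36, 2, 1, 8] cursor@9
After 9 (next): list=[9, 36, 2, 1, 8] cursor@36
After 10 (next): list=[9, 36, 2, 1, 8] cursor@2

Answer: 7 9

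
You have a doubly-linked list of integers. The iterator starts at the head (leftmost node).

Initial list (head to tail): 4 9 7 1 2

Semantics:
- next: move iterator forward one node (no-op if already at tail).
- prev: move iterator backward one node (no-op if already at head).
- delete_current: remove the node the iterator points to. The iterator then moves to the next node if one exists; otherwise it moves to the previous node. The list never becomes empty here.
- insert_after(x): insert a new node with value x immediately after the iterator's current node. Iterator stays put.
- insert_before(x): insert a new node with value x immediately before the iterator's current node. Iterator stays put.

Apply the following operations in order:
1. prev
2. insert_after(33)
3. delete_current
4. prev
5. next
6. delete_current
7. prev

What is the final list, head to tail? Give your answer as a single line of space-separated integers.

Answer: 33 7 1 2

Derivation:
After 1 (prev): list=[4, 9, 7, 1, 2] cursor@4
After 2 (insert_after(33)): list=[4, 33, 9, 7, 1, 2] cursor@4
After 3 (delete_current): list=[33, 9, 7, 1, 2] cursor@33
After 4 (prev): list=[33, 9, 7, 1, 2] cursor@33
After 5 (next): list=[33, 9, 7, 1, 2] cursor@9
After 6 (delete_current): list=[33, 7, 1, 2] cursor@7
After 7 (prev): list=[33, 7, 1, 2] cursor@33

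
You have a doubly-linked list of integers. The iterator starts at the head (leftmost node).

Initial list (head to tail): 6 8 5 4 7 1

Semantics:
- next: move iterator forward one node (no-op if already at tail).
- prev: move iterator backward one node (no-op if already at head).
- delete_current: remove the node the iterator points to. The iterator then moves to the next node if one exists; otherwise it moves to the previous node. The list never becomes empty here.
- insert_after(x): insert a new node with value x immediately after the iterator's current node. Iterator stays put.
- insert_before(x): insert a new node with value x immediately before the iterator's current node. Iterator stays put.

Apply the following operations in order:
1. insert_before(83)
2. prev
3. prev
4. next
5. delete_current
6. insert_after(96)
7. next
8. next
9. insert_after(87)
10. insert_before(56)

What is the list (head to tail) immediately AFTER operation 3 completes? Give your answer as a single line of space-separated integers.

After 1 (insert_before(83)): list=[83, 6, 8, 5, 4, 7, 1] cursor@6
After 2 (prev): list=[83, 6, 8, 5, 4, 7, 1] cursor@83
After 3 (prev): list=[83, 6, 8, 5, 4, 7, 1] cursor@83

Answer: 83 6 8 5 4 7 1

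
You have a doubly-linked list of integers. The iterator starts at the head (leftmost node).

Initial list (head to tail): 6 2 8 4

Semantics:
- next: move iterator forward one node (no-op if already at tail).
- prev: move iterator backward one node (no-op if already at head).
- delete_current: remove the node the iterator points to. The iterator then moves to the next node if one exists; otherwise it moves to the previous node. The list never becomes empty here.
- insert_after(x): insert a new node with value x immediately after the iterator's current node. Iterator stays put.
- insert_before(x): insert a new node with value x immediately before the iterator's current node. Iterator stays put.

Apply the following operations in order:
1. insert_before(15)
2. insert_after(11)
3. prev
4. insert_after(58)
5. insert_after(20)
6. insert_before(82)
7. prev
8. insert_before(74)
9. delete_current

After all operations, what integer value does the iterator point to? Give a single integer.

Answer: 15

Derivation:
After 1 (insert_before(15)): list=[15, 6, 2, 8, 4] cursor@6
After 2 (insert_after(11)): list=[15, 6, 11, 2, 8, 4] cursor@6
After 3 (prev): list=[15, 6, 11, 2, 8, 4] cursor@15
After 4 (insert_after(58)): list=[15, 58, 6, 11, 2, 8, 4] cursor@15
After 5 (insert_after(20)): list=[15, 20, 58, 6, 11, 2, 8, 4] cursor@15
After 6 (insert_before(82)): list=[82, 15, 20, 58, 6, 11, 2, 8, 4] cursor@15
After 7 (prev): list=[82, 15, 20, 58, 6, 11, 2, 8, 4] cursor@82
After 8 (insert_before(74)): list=[74, 82, 15, 20, 58, 6, 11, 2, 8, 4] cursor@82
After 9 (delete_current): list=[74, 15, 20, 58, 6, 11, 2, 8, 4] cursor@15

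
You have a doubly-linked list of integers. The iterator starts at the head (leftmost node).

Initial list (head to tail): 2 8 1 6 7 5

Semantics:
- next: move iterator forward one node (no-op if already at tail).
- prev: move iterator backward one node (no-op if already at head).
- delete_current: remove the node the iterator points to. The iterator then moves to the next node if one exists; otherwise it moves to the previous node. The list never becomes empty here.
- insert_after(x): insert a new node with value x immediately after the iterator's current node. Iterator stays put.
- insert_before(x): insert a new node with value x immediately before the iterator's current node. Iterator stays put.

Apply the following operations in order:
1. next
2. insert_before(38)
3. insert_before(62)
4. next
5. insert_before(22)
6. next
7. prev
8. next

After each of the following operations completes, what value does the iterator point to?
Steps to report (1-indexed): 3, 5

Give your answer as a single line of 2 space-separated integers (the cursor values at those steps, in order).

After 1 (next): list=[2, 8, 1, 6, 7, 5] cursor@8
After 2 (insert_before(38)): list=[2, 38, 8, 1, 6, 7, 5] cursor@8
After 3 (insert_before(62)): list=[2, 38, 62, 8, 1, 6, 7, 5] cursor@8
After 4 (next): list=[2, 38, 62, 8, 1, 6, 7, 5] cursor@1
After 5 (insert_before(22)): list=[2, 38, 62, 8, 22, 1, 6, 7, 5] cursor@1
After 6 (next): list=[2, 38, 62, 8, 22, 1, 6, 7, 5] cursor@6
After 7 (prev): list=[2, 38, 62, 8, 22, 1, 6, 7, 5] cursor@1
After 8 (next): list=[2, 38, 62, 8, 22, 1, 6, 7, 5] cursor@6

Answer: 8 1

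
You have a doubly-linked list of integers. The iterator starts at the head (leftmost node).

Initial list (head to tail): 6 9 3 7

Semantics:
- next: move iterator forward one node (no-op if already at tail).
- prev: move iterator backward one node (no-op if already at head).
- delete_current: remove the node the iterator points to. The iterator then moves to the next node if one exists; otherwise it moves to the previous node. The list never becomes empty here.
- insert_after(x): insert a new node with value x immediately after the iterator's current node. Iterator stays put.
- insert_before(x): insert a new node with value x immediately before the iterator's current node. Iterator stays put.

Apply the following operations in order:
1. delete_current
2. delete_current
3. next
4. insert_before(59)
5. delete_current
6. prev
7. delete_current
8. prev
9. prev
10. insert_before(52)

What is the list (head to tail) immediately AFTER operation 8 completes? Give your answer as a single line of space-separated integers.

After 1 (delete_current): list=[9, 3, 7] cursor@9
After 2 (delete_current): list=[3, 7] cursor@3
After 3 (next): list=[3, 7] cursor@7
After 4 (insert_before(59)): list=[3, 59, 7] cursor@7
After 5 (delete_current): list=[3, 59] cursor@59
After 6 (prev): list=[3, 59] cursor@3
After 7 (delete_current): list=[59] cursor@59
After 8 (prev): list=[59] cursor@59

Answer: 59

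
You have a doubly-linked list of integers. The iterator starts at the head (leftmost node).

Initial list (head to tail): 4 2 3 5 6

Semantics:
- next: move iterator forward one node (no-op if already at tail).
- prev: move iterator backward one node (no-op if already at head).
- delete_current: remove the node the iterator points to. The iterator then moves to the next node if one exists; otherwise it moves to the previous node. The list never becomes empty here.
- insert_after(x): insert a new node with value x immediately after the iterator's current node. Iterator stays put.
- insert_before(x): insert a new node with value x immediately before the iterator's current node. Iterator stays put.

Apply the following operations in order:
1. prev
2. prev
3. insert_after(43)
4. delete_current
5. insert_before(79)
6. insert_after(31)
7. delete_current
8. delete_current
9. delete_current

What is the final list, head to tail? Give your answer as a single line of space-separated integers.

Answer: 79 3 5 6

Derivation:
After 1 (prev): list=[4, 2, 3, 5, 6] cursor@4
After 2 (prev): list=[4, 2, 3, 5, 6] cursor@4
After 3 (insert_after(43)): list=[4, 43, 2, 3, 5, 6] cursor@4
After 4 (delete_current): list=[43, 2, 3, 5, 6] cursor@43
After 5 (insert_before(79)): list=[79, 43, 2, 3, 5, 6] cursor@43
After 6 (insert_after(31)): list=[79, 43, 31, 2, 3, 5, 6] cursor@43
After 7 (delete_current): list=[79, 31, 2, 3, 5, 6] cursor@31
After 8 (delete_current): list=[79, 2, 3, 5, 6] cursor@2
After 9 (delete_current): list=[79, 3, 5, 6] cursor@3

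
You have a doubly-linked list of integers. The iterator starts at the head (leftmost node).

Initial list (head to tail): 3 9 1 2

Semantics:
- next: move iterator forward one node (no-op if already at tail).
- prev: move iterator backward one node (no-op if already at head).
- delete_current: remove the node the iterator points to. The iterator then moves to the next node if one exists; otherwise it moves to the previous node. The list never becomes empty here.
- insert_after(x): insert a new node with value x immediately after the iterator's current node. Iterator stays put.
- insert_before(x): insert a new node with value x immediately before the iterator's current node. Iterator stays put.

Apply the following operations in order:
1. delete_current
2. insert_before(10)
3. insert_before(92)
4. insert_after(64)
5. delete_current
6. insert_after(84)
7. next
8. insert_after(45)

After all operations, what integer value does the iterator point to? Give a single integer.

After 1 (delete_current): list=[9, 1, 2] cursor@9
After 2 (insert_before(10)): list=[10, 9, 1, 2] cursor@9
After 3 (insert_before(92)): list=[10, 92, 9, 1, 2] cursor@9
After 4 (insert_after(64)): list=[10, 92, 9, 64, 1, 2] cursor@9
After 5 (delete_current): list=[10, 92, 64, 1, 2] cursor@64
After 6 (insert_after(84)): list=[10, 92, 64, 84, 1, 2] cursor@64
After 7 (next): list=[10, 92, 64, 84, 1, 2] cursor@84
After 8 (insert_after(45)): list=[10, 92, 64, 84, 45, 1, 2] cursor@84

Answer: 84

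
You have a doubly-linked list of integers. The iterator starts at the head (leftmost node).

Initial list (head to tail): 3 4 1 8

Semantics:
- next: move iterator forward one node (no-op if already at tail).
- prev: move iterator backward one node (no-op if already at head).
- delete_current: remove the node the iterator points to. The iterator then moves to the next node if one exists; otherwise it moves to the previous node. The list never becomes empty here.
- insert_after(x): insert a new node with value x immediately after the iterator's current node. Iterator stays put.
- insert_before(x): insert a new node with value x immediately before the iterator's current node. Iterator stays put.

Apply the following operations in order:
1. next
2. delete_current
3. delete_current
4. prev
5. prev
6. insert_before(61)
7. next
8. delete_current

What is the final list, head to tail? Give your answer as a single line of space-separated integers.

Answer: 61 3

Derivation:
After 1 (next): list=[3, 4, 1, 8] cursor@4
After 2 (delete_current): list=[3, 1, 8] cursor@1
After 3 (delete_current): list=[3, 8] cursor@8
After 4 (prev): list=[3, 8] cursor@3
After 5 (prev): list=[3, 8] cursor@3
After 6 (insert_before(61)): list=[61, 3, 8] cursor@3
After 7 (next): list=[61, 3, 8] cursor@8
After 8 (delete_current): list=[61, 3] cursor@3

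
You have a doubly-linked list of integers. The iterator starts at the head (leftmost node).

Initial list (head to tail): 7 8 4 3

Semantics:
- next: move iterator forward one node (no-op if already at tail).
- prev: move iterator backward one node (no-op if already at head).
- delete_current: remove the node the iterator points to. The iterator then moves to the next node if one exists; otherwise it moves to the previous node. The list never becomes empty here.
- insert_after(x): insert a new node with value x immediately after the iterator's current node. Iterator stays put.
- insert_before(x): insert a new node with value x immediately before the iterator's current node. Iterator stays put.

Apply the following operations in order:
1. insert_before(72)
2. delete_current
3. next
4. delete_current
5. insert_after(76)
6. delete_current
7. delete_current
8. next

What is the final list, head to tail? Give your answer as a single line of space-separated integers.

After 1 (insert_before(72)): list=[72, 7, 8, 4, 3] cursor@7
After 2 (delete_current): list=[72, 8, 4, 3] cursor@8
After 3 (next): list=[72, 8, 4, 3] cursor@4
After 4 (delete_current): list=[72, 8, 3] cursor@3
After 5 (insert_after(76)): list=[72, 8, 3, 76] cursor@3
After 6 (delete_current): list=[72, 8, 76] cursor@76
After 7 (delete_current): list=[72, 8] cursor@8
After 8 (next): list=[72, 8] cursor@8

Answer: 72 8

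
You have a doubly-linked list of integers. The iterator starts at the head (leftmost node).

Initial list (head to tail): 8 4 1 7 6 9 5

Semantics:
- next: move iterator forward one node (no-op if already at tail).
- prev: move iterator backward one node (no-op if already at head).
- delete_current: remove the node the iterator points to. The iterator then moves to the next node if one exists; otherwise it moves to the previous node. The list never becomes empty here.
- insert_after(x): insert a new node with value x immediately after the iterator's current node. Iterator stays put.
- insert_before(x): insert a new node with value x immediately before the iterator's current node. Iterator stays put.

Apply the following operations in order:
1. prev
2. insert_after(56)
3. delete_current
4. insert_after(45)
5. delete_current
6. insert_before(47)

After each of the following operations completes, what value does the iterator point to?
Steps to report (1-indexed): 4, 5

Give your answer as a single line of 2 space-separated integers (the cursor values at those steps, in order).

After 1 (prev): list=[8, 4, 1, 7, 6, 9, 5] cursor@8
After 2 (insert_after(56)): list=[8, 56, 4, 1, 7, 6, 9, 5] cursor@8
After 3 (delete_current): list=[56, 4, 1, 7, 6, 9, 5] cursor@56
After 4 (insert_after(45)): list=[56, 45, 4, 1, 7, 6, 9, 5] cursor@56
After 5 (delete_current): list=[45, 4, 1, 7, 6, 9, 5] cursor@45
After 6 (insert_before(47)): list=[47, 45, 4, 1, 7, 6, 9, 5] cursor@45

Answer: 56 45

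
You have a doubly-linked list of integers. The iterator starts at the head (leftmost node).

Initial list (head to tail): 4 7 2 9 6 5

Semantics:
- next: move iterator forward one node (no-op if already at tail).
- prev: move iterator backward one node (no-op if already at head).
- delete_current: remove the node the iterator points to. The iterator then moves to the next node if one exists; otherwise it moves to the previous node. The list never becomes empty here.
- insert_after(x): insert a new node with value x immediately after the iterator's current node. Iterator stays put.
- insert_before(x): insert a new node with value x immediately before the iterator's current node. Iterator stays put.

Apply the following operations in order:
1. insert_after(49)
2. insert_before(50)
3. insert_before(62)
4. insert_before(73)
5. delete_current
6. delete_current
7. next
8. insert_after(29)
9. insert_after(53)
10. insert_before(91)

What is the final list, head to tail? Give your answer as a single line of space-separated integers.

Answer: 50 62 73 7 91 2 53 29 9 6 5

Derivation:
After 1 (insert_after(49)): list=[4, 49, 7, 2, 9, 6, 5] cursor@4
After 2 (insert_before(50)): list=[50, 4, 49, 7, 2, 9, 6, 5] cursor@4
After 3 (insert_before(62)): list=[50, 62, 4, 49, 7, 2, 9, 6, 5] cursor@4
After 4 (insert_before(73)): list=[50, 62, 73, 4, 49, 7, 2, 9, 6, 5] cursor@4
After 5 (delete_current): list=[50, 62, 73, 49, 7, 2, 9, 6, 5] cursor@49
After 6 (delete_current): list=[50, 62, 73, 7, 2, 9, 6, 5] cursor@7
After 7 (next): list=[50, 62, 73, 7, 2, 9, 6, 5] cursor@2
After 8 (insert_after(29)): list=[50, 62, 73, 7, 2, 29, 9, 6, 5] cursor@2
After 9 (insert_after(53)): list=[50, 62, 73, 7, 2, 53, 29, 9, 6, 5] cursor@2
After 10 (insert_before(91)): list=[50, 62, 73, 7, 91, 2, 53, 29, 9, 6, 5] cursor@2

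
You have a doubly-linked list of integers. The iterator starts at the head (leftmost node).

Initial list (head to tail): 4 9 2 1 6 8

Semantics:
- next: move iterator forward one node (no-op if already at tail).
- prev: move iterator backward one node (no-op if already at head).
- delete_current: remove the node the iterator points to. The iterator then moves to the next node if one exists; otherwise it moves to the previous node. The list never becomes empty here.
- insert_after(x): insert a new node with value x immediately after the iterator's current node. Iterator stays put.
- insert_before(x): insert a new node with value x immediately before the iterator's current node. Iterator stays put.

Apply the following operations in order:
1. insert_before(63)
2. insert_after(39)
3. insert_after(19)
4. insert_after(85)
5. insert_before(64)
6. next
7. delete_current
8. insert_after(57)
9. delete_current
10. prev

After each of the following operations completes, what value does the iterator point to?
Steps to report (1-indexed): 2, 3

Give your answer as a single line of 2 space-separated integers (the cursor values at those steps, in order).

After 1 (insert_before(63)): list=[63, 4, 9, 2, 1, 6, 8] cursor@4
After 2 (insert_after(39)): list=[63, 4, 39, 9, 2, 1, 6, 8] cursor@4
After 3 (insert_after(19)): list=[63, 4, 19, 39, 9, 2, 1, 6, 8] cursor@4
After 4 (insert_after(85)): list=[63, 4, 85, 19, 39, 9, 2, 1, 6, 8] cursor@4
After 5 (insert_before(64)): list=[63, 64, 4, 85, 19, 39, 9, 2, 1, 6, 8] cursor@4
After 6 (next): list=[63, 64, 4, 85, 19, 39, 9, 2, 1, 6, 8] cursor@85
After 7 (delete_current): list=[63, 64, 4, 19, 39, 9, 2, 1, 6, 8] cursor@19
After 8 (insert_after(57)): list=[63, 64, 4, 19, 57, 39, 9, 2, 1, 6, 8] cursor@19
After 9 (delete_current): list=[63, 64, 4, 57, 39, 9, 2, 1, 6, 8] cursor@57
After 10 (prev): list=[63, 64, 4, 57, 39, 9, 2, 1, 6, 8] cursor@4

Answer: 4 4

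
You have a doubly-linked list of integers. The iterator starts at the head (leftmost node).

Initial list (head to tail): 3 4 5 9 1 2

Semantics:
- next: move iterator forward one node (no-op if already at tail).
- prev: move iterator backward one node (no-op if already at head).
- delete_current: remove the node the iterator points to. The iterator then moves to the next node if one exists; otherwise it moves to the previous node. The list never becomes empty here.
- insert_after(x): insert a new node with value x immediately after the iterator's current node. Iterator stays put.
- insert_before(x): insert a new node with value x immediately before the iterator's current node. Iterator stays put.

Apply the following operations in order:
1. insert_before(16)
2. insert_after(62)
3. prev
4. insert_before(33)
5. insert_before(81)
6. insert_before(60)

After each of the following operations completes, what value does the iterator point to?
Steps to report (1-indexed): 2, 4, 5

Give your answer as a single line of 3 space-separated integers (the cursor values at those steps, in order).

Answer: 3 16 16

Derivation:
After 1 (insert_before(16)): list=[16, 3, 4, 5, 9, 1, 2] cursor@3
After 2 (insert_after(62)): list=[16, 3, 62, 4, 5, 9, 1, 2] cursor@3
After 3 (prev): list=[16, 3, 62, 4, 5, 9, 1, 2] cursor@16
After 4 (insert_before(33)): list=[33, 16, 3, 62, 4, 5, 9, 1, 2] cursor@16
After 5 (insert_before(81)): list=[33, 81, 16, 3, 62, 4, 5, 9, 1, 2] cursor@16
After 6 (insert_before(60)): list=[33, 81, 60, 16, 3, 62, 4, 5, 9, 1, 2] cursor@16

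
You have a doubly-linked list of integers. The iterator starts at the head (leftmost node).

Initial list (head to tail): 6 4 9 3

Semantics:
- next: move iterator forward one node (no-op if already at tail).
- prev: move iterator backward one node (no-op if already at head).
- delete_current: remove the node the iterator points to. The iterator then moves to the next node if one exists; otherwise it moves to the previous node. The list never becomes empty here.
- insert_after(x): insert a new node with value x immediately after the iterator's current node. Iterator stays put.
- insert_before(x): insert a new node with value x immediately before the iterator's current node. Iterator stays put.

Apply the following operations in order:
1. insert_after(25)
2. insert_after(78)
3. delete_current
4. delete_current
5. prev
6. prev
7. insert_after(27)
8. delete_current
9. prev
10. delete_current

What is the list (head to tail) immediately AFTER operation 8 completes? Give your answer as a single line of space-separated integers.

After 1 (insert_after(25)): list=[6, 25, 4, 9, 3] cursor@6
After 2 (insert_after(78)): list=[6, 78, 25, 4, 9, 3] cursor@6
After 3 (delete_current): list=[78, 25, 4, 9, 3] cursor@78
After 4 (delete_current): list=[25, 4, 9, 3] cursor@25
After 5 (prev): list=[25, 4, 9, 3] cursor@25
After 6 (prev): list=[25, 4, 9, 3] cursor@25
After 7 (insert_after(27)): list=[25, 27, 4, 9, 3] cursor@25
After 8 (delete_current): list=[27, 4, 9, 3] cursor@27

Answer: 27 4 9 3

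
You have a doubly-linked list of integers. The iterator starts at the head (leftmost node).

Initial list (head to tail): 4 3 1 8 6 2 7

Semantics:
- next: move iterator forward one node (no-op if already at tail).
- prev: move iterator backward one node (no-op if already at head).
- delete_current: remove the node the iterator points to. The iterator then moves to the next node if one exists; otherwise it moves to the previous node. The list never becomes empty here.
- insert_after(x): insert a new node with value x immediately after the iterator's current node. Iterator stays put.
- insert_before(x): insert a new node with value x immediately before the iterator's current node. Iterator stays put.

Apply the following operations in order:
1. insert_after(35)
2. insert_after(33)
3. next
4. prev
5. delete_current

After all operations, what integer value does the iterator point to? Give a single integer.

After 1 (insert_after(35)): list=[4, 35, 3, 1, 8, 6, 2, 7] cursor@4
After 2 (insert_after(33)): list=[4, 33, 35, 3, 1, 8, 6, 2, 7] cursor@4
After 3 (next): list=[4, 33, 35, 3, 1, 8, 6, 2, 7] cursor@33
After 4 (prev): list=[4, 33, 35, 3, 1, 8, 6, 2, 7] cursor@4
After 5 (delete_current): list=[33, 35, 3, 1, 8, 6, 2, 7] cursor@33

Answer: 33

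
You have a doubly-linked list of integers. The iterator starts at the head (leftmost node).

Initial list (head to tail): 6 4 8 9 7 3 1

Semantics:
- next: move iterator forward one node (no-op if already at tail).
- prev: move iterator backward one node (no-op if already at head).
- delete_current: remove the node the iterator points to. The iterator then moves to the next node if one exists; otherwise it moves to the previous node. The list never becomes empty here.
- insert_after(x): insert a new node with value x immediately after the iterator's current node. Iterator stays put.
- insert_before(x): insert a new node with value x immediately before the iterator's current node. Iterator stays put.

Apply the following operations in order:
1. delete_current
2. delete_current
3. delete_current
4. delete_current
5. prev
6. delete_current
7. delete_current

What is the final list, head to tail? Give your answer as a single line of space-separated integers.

After 1 (delete_current): list=[4, 8, 9, 7, 3, 1] cursor@4
After 2 (delete_current): list=[8, 9, 7, 3, 1] cursor@8
After 3 (delete_current): list=[9, 7, 3, 1] cursor@9
After 4 (delete_current): list=[7, 3, 1] cursor@7
After 5 (prev): list=[7, 3, 1] cursor@7
After 6 (delete_current): list=[3, 1] cursor@3
After 7 (delete_current): list=[1] cursor@1

Answer: 1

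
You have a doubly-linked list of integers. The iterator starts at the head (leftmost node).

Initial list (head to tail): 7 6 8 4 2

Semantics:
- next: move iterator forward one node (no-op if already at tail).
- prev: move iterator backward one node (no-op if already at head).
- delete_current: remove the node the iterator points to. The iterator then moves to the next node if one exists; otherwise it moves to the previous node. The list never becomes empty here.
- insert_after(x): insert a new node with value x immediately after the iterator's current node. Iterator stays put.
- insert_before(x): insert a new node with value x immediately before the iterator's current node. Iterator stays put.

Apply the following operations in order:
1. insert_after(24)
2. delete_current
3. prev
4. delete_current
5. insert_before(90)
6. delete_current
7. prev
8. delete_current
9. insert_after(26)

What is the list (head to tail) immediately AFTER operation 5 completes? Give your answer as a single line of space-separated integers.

Answer: 90 6 8 4 2

Derivation:
After 1 (insert_after(24)): list=[7, 24, 6, 8, 4, 2] cursor@7
After 2 (delete_current): list=[24, 6, 8, 4, 2] cursor@24
After 3 (prev): list=[24, 6, 8, 4, 2] cursor@24
After 4 (delete_current): list=[6, 8, 4, 2] cursor@6
After 5 (insert_before(90)): list=[90, 6, 8, 4, 2] cursor@6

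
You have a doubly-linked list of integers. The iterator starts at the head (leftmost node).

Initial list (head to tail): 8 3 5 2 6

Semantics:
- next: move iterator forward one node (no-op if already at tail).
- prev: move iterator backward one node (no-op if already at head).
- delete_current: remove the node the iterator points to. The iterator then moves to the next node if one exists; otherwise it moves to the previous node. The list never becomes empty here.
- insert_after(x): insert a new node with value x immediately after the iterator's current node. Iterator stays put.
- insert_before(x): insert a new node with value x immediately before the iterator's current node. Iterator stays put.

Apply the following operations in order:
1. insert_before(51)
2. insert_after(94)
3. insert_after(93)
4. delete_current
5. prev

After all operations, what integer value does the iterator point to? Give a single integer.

Answer: 51

Derivation:
After 1 (insert_before(51)): list=[51, 8, 3, 5, 2, 6] cursor@8
After 2 (insert_after(94)): list=[51, 8, 94, 3, 5, 2, 6] cursor@8
After 3 (insert_after(93)): list=[51, 8, 93, 94, 3, 5, 2, 6] cursor@8
After 4 (delete_current): list=[51, 93, 94, 3, 5, 2, 6] cursor@93
After 5 (prev): list=[51, 93, 94, 3, 5, 2, 6] cursor@51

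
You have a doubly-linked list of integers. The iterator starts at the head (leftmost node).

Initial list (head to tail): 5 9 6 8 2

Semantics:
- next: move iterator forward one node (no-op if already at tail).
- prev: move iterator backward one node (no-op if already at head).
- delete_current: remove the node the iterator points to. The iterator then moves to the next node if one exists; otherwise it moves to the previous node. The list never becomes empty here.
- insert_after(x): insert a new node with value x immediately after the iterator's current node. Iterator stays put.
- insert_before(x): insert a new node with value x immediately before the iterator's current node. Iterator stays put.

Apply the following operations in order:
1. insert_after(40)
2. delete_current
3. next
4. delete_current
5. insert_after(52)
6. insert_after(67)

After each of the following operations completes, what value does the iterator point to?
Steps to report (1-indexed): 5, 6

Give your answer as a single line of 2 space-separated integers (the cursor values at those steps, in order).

Answer: 6 6

Derivation:
After 1 (insert_after(40)): list=[5, 40, 9, 6, 8, 2] cursor@5
After 2 (delete_current): list=[40, 9, 6, 8, 2] cursor@40
After 3 (next): list=[40, 9, 6, 8, 2] cursor@9
After 4 (delete_current): list=[40, 6, 8, 2] cursor@6
After 5 (insert_after(52)): list=[40, 6, 52, 8, 2] cursor@6
After 6 (insert_after(67)): list=[40, 6, 67, 52, 8, 2] cursor@6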